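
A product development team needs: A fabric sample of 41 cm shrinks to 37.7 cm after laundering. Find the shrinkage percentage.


Formula: Shrinkage% = ((L_before - L_after) / L_before) * 100
Step 1: Shrinkage = 41 - 37.7 = 3.3 cm
Step 2: Shrinkage% = (3.3 / 41) * 100
Step 3: Shrinkage% = 0.080488 * 100 = 8.0488% ≈ 8.0%

8.0%


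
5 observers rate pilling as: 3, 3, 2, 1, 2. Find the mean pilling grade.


Formula: Mean = sum / count
Sum = 3 + 3 + 2 + 1 + 2 = 11
Mean = 11 / 5 = 2.2

2.2


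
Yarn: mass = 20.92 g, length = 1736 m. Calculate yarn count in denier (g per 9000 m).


Formula: den = (mass_g / length_m) * 9000
Substituting: den = (20.92 / 1736) * 9000
Intermediate: 20.92 / 1736 = 0.01205069 g/m
den = 0.01205069 * 9000 = 108.5 denier

108.5 denier


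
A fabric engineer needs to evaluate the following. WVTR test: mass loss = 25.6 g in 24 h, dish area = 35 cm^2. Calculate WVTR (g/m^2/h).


Formula: WVTR = mass_loss / (area * time)
Step 1: Convert area: 35 cm^2 = 0.0035 m^2
Step 2: WVTR = 25.6 g / (0.0035 m^2 * 24 h)
Step 3: WVTR = 25.6 / 0.084 = 304.8 g/m^2/h

304.8 g/m^2/h


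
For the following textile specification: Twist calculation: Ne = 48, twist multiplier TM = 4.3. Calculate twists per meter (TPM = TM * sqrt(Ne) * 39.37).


Formula: TPM = TM * sqrt(Ne) * 39.37
Step 1: sqrt(Ne) = sqrt(48) = 6.9282
Step 2: TM * sqrt(Ne) = 4.3 * 6.9282 = 29.7913
Step 3: TPM = 29.7913 * 39.37 = 1173 twists/m

1173 twists/m


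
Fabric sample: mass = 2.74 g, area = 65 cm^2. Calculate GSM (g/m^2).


Formula: GSM = mass_g / area_m2
Step 1: Convert area: 65 cm^2 = 65 / 10000 = 0.0065 m^2
Step 2: GSM = 2.74 g / 0.0065 m^2 = 421.5 g/m^2

421.5 g/m^2


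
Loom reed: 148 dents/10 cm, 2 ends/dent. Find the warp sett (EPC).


Formula: EPC = (dents per 10 cm * ends per dent) / 10
Step 1: Total ends per 10 cm = 148 * 2 = 296
Step 2: EPC = 296 / 10 = 29.6 ends/cm

29.6 ends/cm


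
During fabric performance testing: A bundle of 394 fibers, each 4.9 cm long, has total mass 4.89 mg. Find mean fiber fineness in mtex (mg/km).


Formula: fineness (mtex) = mass (mg) / total length (km) = (mass_mg / total_length_m) * 1000
Step 1: Convert fiber length: 4.9 cm = 0.049 m
Step 2: Total fiber length = 394 * 0.049 = 19.306 m
Step 3: Linear density = 4.89 mg / 19.306 m = 0.2533 mg/m
Step 4: fineness = 0.2533 * 1000 = 253.3 mtex

253.3 mtex


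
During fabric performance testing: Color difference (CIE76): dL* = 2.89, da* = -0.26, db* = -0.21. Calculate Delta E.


Formula: Delta E = sqrt(dL*^2 + da*^2 + db*^2)
Step 1: dL*^2 = 2.89^2 = 8.3521
Step 2: da*^2 = (-0.26)^2 = 0.0676
Step 3: db*^2 = (-0.21)^2 = 0.0441
Step 4: Sum = 8.3521 + 0.0676 + 0.0441 = 8.4638
Step 5: Delta E = sqrt(8.4638) = 2.91

2.91 Delta E


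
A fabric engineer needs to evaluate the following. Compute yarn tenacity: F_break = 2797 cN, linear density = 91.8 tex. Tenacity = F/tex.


Formula: Tenacity = Breaking force / Linear density
Tenacity = 2797 cN / 91.8 tex
Tenacity = 30.47 cN/tex

30.47 cN/tex


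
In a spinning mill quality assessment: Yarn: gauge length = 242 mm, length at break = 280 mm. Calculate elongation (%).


Formula: Elongation (%) = ((L_break - L0) / L0) * 100
Step 1: Extension = 280 - 242 = 38 mm
Step 2: Elongation = (38 / 242) * 100
Step 3: Elongation = 0.157025 * 100 = 15.7025% ≈ 15.7%

15.7%


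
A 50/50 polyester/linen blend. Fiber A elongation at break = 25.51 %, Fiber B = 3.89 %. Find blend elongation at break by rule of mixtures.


Formula: Blend property = (fraction_A * property_A) + (fraction_B * property_B)
Step 1: Contribution A = 50/100 * 25.51 % = 12.755 %
Step 2: Contribution B = 50/100 * 3.89 % = 1.945 %
Step 3: Blend elongation at break = 12.755 + 1.945 = 14.7 %

14.7 %


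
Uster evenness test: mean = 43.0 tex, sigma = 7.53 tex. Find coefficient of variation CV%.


Formula: CV% = (standard deviation / mean) * 100
Step 1: Ratio = 7.53 / 43.0 = 0.175116
Step 2: CV% = 0.175116 * 100 = 17.5116% ≈ 17.5%

17.5%


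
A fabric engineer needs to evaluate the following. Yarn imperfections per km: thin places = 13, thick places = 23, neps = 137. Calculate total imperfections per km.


Formula: Total = thin places + thick places + neps
Total = 13 + 23 + 137
Total = 173 imperfections/km

173 imperfections/km


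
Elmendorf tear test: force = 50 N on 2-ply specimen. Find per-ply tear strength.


Formula: Per-ply strength = Total force / Number of plies
Per-ply = 50 N / 2
Per-ply = 25 N

25 N


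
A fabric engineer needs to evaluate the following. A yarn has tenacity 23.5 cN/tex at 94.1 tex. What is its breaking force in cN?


Formula: Breaking force = Tenacity * Linear density
F = 23.5 cN/tex * 94.1 tex
F = 2211.35 cN

2211.35 cN


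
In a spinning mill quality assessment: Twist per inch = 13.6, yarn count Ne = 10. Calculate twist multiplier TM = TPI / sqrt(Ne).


Formula: TM = TPI / sqrt(Ne)
Step 1: sqrt(Ne) = sqrt(10) = 3.1623
Step 2: TM = 13.6 / 3.1623 = 4.30

4.30 TM


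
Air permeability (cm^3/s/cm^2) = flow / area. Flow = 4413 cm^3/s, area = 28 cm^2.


Formula: Air Permeability = Airflow / Test Area
AP = 4413 cm^3/s / 28 cm^2
AP = 157.6 cm^3/s/cm^2

157.6 cm^3/s/cm^2


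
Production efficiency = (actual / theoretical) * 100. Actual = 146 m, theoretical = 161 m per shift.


Formula: Efficiency% = (Actual output / Theoretical output) * 100
Efficiency% = (146 / 161) * 100
Efficiency% = 0.906832 * 100 = 90.6832% ≈ 90.7%

90.7%


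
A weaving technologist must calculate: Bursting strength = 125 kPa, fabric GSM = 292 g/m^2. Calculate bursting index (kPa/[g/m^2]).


Formula: Bursting Index = Bursting Strength / Fabric GSM
BI = 125 kPa / 292 g/m^2
BI = 0.428 kPa/(g/m^2)

0.428 kPa/(g/m^2)


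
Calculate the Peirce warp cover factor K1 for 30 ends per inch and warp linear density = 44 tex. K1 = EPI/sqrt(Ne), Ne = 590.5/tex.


Formula: K1 = EPI / sqrt(Ne), with Ne = 590.5 / tex_warp
Step 1: Ne = 590.5 / 44 = 13.42
Step 2: sqrt(Ne) = sqrt(13.42) = 3.6633
Step 3: K1 = 30 / 3.6633 = 8.2

8.2


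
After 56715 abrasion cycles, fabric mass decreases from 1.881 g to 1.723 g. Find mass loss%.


Formula: Mass loss% = ((m_before - m_after) / m_before) * 100
Step 1: Mass loss = 1.881 - 1.723 = 0.158 g
Step 2: Ratio = 0.158 / 1.881 = 0.0839979
Step 3: Mass loss% = 0.0839979 * 100 = 8.39979% ≈ 8.40%

8.40%


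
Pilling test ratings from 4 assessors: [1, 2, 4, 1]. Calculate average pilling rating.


Formula: Mean = sum / count
Sum = 1 + 2 + 4 + 1 = 8
Mean = 8 / 4 = 2.0

2.0


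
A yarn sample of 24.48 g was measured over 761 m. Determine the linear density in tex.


Formula: Tex = (mass_g / length_m) * 1000
Substituting: Tex = (24.48 / 761) * 1000
Intermediate: 24.48 / 761 = 0.0321682 g/m
Tex = 0.0321682 * 1000 = 32.17 tex

32.17 tex


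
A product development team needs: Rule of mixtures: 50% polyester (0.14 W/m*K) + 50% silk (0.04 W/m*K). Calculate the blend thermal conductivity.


Formula: Blend property = (fraction_A * property_A) + (fraction_B * property_B)
Step 1: Contribution A = 50/100 * 0.14 W/m*K = 0.07 W/m*K
Step 2: Contribution B = 50/100 * 0.04 W/m*K = 0.02 W/m*K
Step 3: Blend thermal conductivity = 0.07 + 0.02 = 0.09 W/m*K

0.09 W/m*K


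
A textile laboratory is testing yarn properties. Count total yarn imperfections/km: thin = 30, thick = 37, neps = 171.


Formula: Total = thin places + thick places + neps
Total = 30 + 37 + 171
Total = 238 imperfections/km

238 imperfections/km


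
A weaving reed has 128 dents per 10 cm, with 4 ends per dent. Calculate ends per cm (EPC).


Formula: EPC = (dents per 10 cm * ends per dent) / 10
Step 1: Total ends per 10 cm = 128 * 4 = 512
Step 2: EPC = 512 / 10 = 51.2 ends/cm

51.2 ends/cm


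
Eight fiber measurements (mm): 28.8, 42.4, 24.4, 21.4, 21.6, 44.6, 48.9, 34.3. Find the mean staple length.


Formula: Mean = sum of lengths / count
Sum = 28.8 + 42.4 + 24.4 + 21.4 + 21.6 + 44.6 + 48.9 + 34.3
Sum = 266.4 mm
Mean = 266.4 / 8 = 33.30 mm

33.30 mm


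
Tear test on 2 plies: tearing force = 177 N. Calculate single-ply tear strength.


Formula: Per-ply strength = Total force / Number of plies
Per-ply = 177 N / 2
Per-ply = 88.5 N

88.5 N


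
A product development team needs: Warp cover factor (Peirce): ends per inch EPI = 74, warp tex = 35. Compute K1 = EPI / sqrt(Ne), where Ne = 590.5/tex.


Formula: K1 = EPI / sqrt(Ne), with Ne = 590.5 / tex_warp
Step 1: Ne = 590.5 / 35 = 16.871
Step 2: sqrt(Ne) = sqrt(16.871) = 4.1074
Step 3: K1 = 74 / 4.1074 = 18.0

18.0


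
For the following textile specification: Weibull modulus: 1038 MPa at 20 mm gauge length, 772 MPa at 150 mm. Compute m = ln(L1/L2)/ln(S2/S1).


Formula: m = ln(L1/L2) / ln(S2/S1)
Step 1: ln(L1/L2) = ln(20/150) = -2.01490
Step 2: S2/S1 = 772/1038 = 0.74374
Step 3: ln(S2/S1) = ln(0.74374) = -0.29606
Step 4: m = -2.01490 / -0.29606 = 6.81

6.81 (Weibull m)


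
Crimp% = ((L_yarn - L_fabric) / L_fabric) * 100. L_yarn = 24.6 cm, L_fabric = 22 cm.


Formula: Crimp% = ((L_yarn - L_fabric) / L_fabric) * 100
Step 1: Extension = 24.6 - 22 = 2.6 cm
Step 2: Crimp% = (2.6 / 22) * 100
Step 3: Crimp% = 0.118182 * 100 = 11.8182% ≈ 11.8%

11.8%


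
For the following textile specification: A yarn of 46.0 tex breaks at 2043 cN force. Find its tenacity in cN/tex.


Formula: Tenacity = Breaking force / Linear density
Tenacity = 2043 cN / 46.0 tex
Tenacity = 44.41 cN/tex

44.41 cN/tex


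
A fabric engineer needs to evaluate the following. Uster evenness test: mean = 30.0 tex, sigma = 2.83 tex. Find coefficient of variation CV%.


Formula: CV% = (standard deviation / mean) * 100
Step 1: Ratio = 2.83 / 30.0 = 0.094333
Step 2: CV% = 0.094333 * 100 = 9.4333% ≈ 9.4%

9.4%


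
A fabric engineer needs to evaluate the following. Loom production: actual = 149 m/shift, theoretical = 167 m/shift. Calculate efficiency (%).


Formula: Efficiency% = (Actual output / Theoretical output) * 100
Efficiency% = (149 / 167) * 100
Efficiency% = 0.892216 * 100 = 89.2216% ≈ 89.2%

89.2%


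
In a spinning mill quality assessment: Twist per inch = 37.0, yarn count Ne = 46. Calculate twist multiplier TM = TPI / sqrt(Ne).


Formula: TM = TPI / sqrt(Ne)
Step 1: sqrt(Ne) = sqrt(46) = 6.7823
Step 2: TM = 37.0 / 6.7823 = 5.46

5.46 TM


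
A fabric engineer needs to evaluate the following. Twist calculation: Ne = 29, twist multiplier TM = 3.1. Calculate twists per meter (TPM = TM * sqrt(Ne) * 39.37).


Formula: TPM = TM * sqrt(Ne) * 39.37
Step 1: sqrt(Ne) = sqrt(29) = 5.3852
Step 2: TM * sqrt(Ne) = 3.1 * 5.3852 = 16.6941
Step 3: TPM = 16.6941 * 39.37 = 657 twists/m

657 twists/m


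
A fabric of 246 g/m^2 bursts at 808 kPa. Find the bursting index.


Formula: Bursting Index = Bursting Strength / Fabric GSM
BI = 808 kPa / 246 g/m^2
BI = 3.285 kPa/(g/m^2)

3.285 kPa/(g/m^2)


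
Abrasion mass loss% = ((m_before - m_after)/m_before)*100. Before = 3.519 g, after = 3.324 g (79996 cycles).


Formula: Mass loss% = ((m_before - m_after) / m_before) * 100
Step 1: Mass loss = 3.519 - 3.324 = 0.195 g
Step 2: Ratio = 0.195 / 3.519 = 0.0554135
Step 3: Mass loss% = 0.0554135 * 100 = 5.54135% ≈ 5.54%

5.54%


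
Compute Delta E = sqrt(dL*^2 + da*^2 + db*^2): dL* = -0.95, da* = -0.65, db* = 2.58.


Formula: Delta E = sqrt(dL*^2 + da*^2 + db*^2)
Step 1: dL*^2 = (-0.95)^2 = 0.9025
Step 2: da*^2 = (-0.65)^2 = 0.4225
Step 3: db*^2 = 2.58^2 = 6.6564
Step 4: Sum = 0.9025 + 0.4225 + 6.6564 = 7.9814
Step 5: Delta E = sqrt(7.9814) = 2.83

2.83 Delta E


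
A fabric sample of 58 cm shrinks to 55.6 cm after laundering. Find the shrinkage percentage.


Formula: Shrinkage% = ((L_before - L_after) / L_before) * 100
Step 1: Shrinkage = 58 - 55.6 = 2.4 cm
Step 2: Shrinkage% = (2.4 / 58) * 100
Step 3: Shrinkage% = 0.041379 * 100 = 4.1379% ≈ 4.1%

4.1%


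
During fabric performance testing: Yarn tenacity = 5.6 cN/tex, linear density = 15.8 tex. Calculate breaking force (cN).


Formula: Breaking force = Tenacity * Linear density
F = 5.6 cN/tex * 15.8 tex
F = 88.48 cN

88.48 cN


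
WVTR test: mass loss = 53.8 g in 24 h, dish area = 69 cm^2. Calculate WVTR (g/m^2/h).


Formula: WVTR = mass_loss / (area * time)
Step 1: Convert area: 69 cm^2 = 0.0069 m^2
Step 2: WVTR = 53.8 g / (0.0069 m^2 * 24 h)
Step 3: WVTR = 53.8 / 0.1656 = 324.9 g/m^2/h

324.9 g/m^2/h


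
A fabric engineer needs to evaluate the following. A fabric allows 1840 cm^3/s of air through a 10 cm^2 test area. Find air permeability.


Formula: Air Permeability = Airflow / Test Area
AP = 1840 cm^3/s / 10 cm^2
AP = 184.0 cm^3/s/cm^2

184.0 cm^3/s/cm^2


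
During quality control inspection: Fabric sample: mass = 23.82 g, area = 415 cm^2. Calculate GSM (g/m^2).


Formula: GSM = mass_g / area_m2
Step 1: Convert area: 415 cm^2 = 415 / 10000 = 0.0415 m^2
Step 2: GSM = 23.82 g / 0.0415 m^2 = 574.0 g/m^2

574.0 g/m^2


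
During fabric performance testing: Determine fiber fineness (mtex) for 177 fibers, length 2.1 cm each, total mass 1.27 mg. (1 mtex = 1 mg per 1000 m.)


Formula: fineness (mtex) = mass (mg) / total length (km) = (mass_mg / total_length_m) * 1000
Step 1: Convert fiber length: 2.1 cm = 0.021 m
Step 2: Total fiber length = 177 * 0.021 = 3.717 m
Step 3: Linear density = 1.27 mg / 3.717 m = 0.3417 mg/m
Step 4: fineness = 0.3417 * 1000 = 341.7 mtex

341.7 mtex


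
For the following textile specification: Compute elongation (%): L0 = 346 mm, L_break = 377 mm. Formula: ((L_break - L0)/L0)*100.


Formula: Elongation (%) = ((L_break - L0) / L0) * 100
Step 1: Extension = 377 - 346 = 31 mm
Step 2: Elongation = (31 / 346) * 100
Step 3: Elongation = 0.089595 * 100 = 8.9595% ≈ 9.0%

9.0%


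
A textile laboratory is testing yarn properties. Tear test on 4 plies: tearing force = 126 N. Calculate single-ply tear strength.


Formula: Per-ply strength = Total force / Number of plies
Per-ply = 126 N / 4
Per-ply = 31.5 N

31.5 N


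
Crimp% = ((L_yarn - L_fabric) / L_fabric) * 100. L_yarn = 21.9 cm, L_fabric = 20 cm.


Formula: Crimp% = ((L_yarn - L_fabric) / L_fabric) * 100
Step 1: Extension = 21.9 - 20 = 1.9 cm
Step 2: Crimp% = (1.9 / 20) * 100
Step 3: Crimp% = 0.095 * 100 = 9.5%

9.5%


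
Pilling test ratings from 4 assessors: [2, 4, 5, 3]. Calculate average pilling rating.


Formula: Mean = sum / count
Sum = 2 + 4 + 5 + 3 = 14
Mean = 14 / 4 = 3.5

3.5


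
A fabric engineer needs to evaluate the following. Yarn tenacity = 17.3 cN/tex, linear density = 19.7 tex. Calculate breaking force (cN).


Formula: Breaking force = Tenacity * Linear density
F = 17.3 cN/tex * 19.7 tex
F = 340.81 cN

340.81 cN


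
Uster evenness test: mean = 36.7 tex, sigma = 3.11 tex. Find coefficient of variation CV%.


Formula: CV% = (standard deviation / mean) * 100
Step 1: Ratio = 3.11 / 36.7 = 0.084741
Step 2: CV% = 0.084741 * 100 = 8.4741% ≈ 8.5%

8.5%


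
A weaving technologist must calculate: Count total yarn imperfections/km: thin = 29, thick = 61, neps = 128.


Formula: Total = thin places + thick places + neps
Total = 29 + 61 + 128
Total = 218 imperfections/km

218 imperfections/km


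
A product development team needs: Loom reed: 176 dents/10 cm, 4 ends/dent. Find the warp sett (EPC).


Formula: EPC = (dents per 10 cm * ends per dent) / 10
Step 1: Total ends per 10 cm = 176 * 4 = 704
Step 2: EPC = 704 / 10 = 70.4 ends/cm

70.4 ends/cm


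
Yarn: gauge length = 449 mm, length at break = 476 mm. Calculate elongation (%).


Formula: Elongation (%) = ((L_break - L0) / L0) * 100
Step 1: Extension = 476 - 449 = 27 mm
Step 2: Elongation = (27 / 449) * 100
Step 3: Elongation = 0.060134 * 100 = 6.0134% ≈ 6.0%

6.0%


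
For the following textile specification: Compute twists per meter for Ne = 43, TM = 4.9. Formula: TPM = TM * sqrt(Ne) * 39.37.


Formula: TPM = TM * sqrt(Ne) * 39.37
Step 1: sqrt(Ne) = sqrt(43) = 6.5574
Step 2: TM * sqrt(Ne) = 4.9 * 6.5574 = 32.1313
Step 3: TPM = 32.1313 * 39.37 = 1265 twists/m

1265 twists/m


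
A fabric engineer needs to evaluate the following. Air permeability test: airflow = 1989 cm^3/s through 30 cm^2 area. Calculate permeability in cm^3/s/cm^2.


Formula: Air Permeability = Airflow / Test Area
AP = 1989 cm^3/s / 30 cm^2
AP = 66.3 cm^3/s/cm^2

66.3 cm^3/s/cm^2


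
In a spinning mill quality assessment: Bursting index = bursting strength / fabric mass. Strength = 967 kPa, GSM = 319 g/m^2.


Formula: Bursting Index = Bursting Strength / Fabric GSM
BI = 967 kPa / 319 g/m^2
BI = 3.031 kPa/(g/m^2)

3.031 kPa/(g/m^2)


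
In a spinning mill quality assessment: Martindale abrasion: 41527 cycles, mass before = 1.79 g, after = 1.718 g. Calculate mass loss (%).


Formula: Mass loss% = ((m_before - m_after) / m_before) * 100
Step 1: Mass loss = 1.79 - 1.718 = 0.072 g
Step 2: Ratio = 0.072 / 1.79 = 0.0402235
Step 3: Mass loss% = 0.0402235 * 100 = 4.02235% ≈ 4.02%

4.02%


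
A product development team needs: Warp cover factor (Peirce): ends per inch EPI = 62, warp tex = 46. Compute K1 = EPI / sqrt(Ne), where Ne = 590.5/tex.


Formula: K1 = EPI / sqrt(Ne), with Ne = 590.5 / tex_warp
Step 1: Ne = 590.5 / 46 = 12.837
Step 2: sqrt(Ne) = sqrt(12.837) = 3.5829
Step 3: K1 = 62 / 3.5829 = 17.3

17.3


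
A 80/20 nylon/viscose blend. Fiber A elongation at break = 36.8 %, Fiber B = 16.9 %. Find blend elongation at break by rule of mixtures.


Formula: Blend property = (fraction_A * property_A) + (fraction_B * property_B)
Step 1: Contribution A = 80/100 * 36.8 % = 29.44 %
Step 2: Contribution B = 20/100 * 16.9 % = 3.38 %
Step 3: Blend elongation at break = 29.44 + 3.38 = 32.82 %

32.82 %


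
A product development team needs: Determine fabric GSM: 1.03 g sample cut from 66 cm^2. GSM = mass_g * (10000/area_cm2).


Formula: GSM = mass_g / area_m2
Step 1: Convert area: 66 cm^2 = 66 / 10000 = 0.0066 m^2
Step 2: GSM = 1.03 g / 0.0066 m^2 = 156.1 g/m^2

156.1 g/m^2


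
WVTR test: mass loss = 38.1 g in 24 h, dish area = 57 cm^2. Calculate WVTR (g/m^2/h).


Formula: WVTR = mass_loss / (area * time)
Step 1: Convert area: 57 cm^2 = 0.0057 m^2
Step 2: WVTR = 38.1 g / (0.0057 m^2 * 24 h)
Step 3: WVTR = 38.1 / 0.1368 = 278.5 g/m^2/h

278.5 g/m^2/h


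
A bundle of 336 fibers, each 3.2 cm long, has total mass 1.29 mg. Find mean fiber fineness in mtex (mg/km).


Formula: fineness (mtex) = mass (mg) / total length (km) = (mass_mg / total_length_m) * 1000
Step 1: Convert fiber length: 3.2 cm = 0.032 m
Step 2: Total fiber length = 336 * 0.032 = 10.752 m
Step 3: Linear density = 1.29 mg / 10.752 m = 0.1200 mg/m
Step 4: fineness = 0.1200 * 1000 = 120.0 mtex

120.0 mtex


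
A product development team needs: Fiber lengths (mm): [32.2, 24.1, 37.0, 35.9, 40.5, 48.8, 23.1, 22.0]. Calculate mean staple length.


Formula: Mean = sum of lengths / count
Sum = 32.2 + 24.1 + 37.0 + 35.9 + 40.5 + 48.8 + 23.1 + 22.0
Sum = 263.6 mm
Mean = 263.6 / 8 = 32.95 mm

32.95 mm


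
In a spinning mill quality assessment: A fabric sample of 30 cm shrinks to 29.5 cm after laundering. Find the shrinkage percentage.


Formula: Shrinkage% = ((L_before - L_after) / L_before) * 100
Step 1: Shrinkage = 30 - 29.5 = 0.5 cm
Step 2: Shrinkage% = (0.5 / 30) * 100
Step 3: Shrinkage% = 0.016667 * 100 = 1.6667% ≈ 1.7%

1.7%


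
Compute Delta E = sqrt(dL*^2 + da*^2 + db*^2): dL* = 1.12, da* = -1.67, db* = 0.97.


Formula: Delta E = sqrt(dL*^2 + da*^2 + db*^2)
Step 1: dL*^2 = 1.12^2 = 1.2544
Step 2: da*^2 = (-1.67)^2 = 2.7889
Step 3: db*^2 = 0.97^2 = 0.9409
Step 4: Sum = 1.2544 + 2.7889 + 0.9409 = 4.9842
Step 5: Delta E = sqrt(4.9842) = 2.23

2.23 Delta E


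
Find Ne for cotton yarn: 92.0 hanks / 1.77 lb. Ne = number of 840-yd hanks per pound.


Formula: Ne = hanks / mass_lb
Substituting: Ne = 92.0 / 1.77
Ne = 52.0

52.0 Ne


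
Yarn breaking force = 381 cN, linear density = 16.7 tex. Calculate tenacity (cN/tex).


Formula: Tenacity = Breaking force / Linear density
Tenacity = 381 cN / 16.7 tex
Tenacity = 22.81 cN/tex

22.81 cN/tex


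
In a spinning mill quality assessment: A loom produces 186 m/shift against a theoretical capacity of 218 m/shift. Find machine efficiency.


Formula: Efficiency% = (Actual output / Theoretical output) * 100
Efficiency% = (186 / 218) * 100
Efficiency% = 0.853211 * 100 = 85.3211% ≈ 85.3%

85.3%


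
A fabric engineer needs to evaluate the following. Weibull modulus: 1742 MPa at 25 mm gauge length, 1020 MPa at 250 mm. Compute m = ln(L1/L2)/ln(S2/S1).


Formula: m = ln(L1/L2) / ln(S2/S1)
Step 1: ln(L1/L2) = ln(25/250) = -2.30259
Step 2: S2/S1 = 1020/1742 = 0.58553
Step 3: ln(S2/S1) = ln(0.58553) = -0.53524
Step 4: m = -2.30259 / -0.53524 = 4.30

4.30 (Weibull m)


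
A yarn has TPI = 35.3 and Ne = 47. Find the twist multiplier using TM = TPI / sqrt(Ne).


Formula: TM = TPI / sqrt(Ne)
Step 1: sqrt(Ne) = sqrt(47) = 6.8557
Step 2: TM = 35.3 / 6.8557 = 5.15

5.15 TM


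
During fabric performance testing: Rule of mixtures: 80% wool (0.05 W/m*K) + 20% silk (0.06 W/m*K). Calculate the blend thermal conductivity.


Formula: Blend property = (fraction_A * property_A) + (fraction_B * property_B)
Step 1: Contribution A = 80/100 * 0.05 W/m*K = 0.04 W/m*K
Step 2: Contribution B = 20/100 * 0.06 W/m*K = 0.012 W/m*K
Step 3: Blend thermal conductivity = 0.04 + 0.012 = 0.052 W/m*K

0.052 W/m*K


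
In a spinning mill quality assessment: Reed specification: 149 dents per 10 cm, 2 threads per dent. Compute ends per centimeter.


Formula: EPC = (dents per 10 cm * ends per dent) / 10
Step 1: Total ends per 10 cm = 149 * 2 = 298
Step 2: EPC = 298 / 10 = 29.8 ends/cm

29.8 ends/cm


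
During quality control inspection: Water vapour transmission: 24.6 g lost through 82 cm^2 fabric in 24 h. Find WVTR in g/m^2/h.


Formula: WVTR = mass_loss / (area * time)
Step 1: Convert area: 82 cm^2 = 0.0082 m^2
Step 2: WVTR = 24.6 g / (0.0082 m^2 * 24 h)
Step 3: WVTR = 24.6 / 0.1968 = 125.0 g/m^2/h

125.0 g/m^2/h


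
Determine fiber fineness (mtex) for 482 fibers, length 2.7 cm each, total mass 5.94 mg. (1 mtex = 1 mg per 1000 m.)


Formula: fineness (mtex) = mass (mg) / total length (km) = (mass_mg / total_length_m) * 1000
Step 1: Convert fiber length: 2.7 cm = 0.027 m
Step 2: Total fiber length = 482 * 0.027 = 13.014 m
Step 3: Linear density = 5.94 mg / 13.014 m = 0.4564 mg/m
Step 4: fineness = 0.4564 * 1000 = 456.4 mtex

456.4 mtex


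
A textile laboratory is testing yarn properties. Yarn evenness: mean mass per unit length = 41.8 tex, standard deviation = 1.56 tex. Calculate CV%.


Formula: CV% = (standard deviation / mean) * 100
Step 1: Ratio = 1.56 / 41.8 = 0.037321
Step 2: CV% = 0.037321 * 100 = 3.7321% ≈ 3.7%

3.7%


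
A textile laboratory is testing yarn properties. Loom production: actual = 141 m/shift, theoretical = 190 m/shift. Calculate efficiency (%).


Formula: Efficiency% = (Actual output / Theoretical output) * 100
Efficiency% = (141 / 190) * 100
Efficiency% = 0.742105 * 100 = 74.2105% ≈ 74.2%

74.2%


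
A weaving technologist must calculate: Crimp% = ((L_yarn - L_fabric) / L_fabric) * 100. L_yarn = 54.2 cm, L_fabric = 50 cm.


Formula: Crimp% = ((L_yarn - L_fabric) / L_fabric) * 100
Step 1: Extension = 54.2 - 50 = 4.2 cm
Step 2: Crimp% = (4.2 / 50) * 100
Step 3: Crimp% = 0.084 * 100 = 8.4%

8.4%


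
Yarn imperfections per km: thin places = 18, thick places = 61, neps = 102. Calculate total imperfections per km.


Formula: Total = thin places + thick places + neps
Total = 18 + 61 + 102
Total = 181 imperfections/km

181 imperfections/km


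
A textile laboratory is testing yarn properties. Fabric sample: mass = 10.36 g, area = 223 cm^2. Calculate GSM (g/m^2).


Formula: GSM = mass_g / area_m2
Step 1: Convert area: 223 cm^2 = 223 / 10000 = 0.0223 m^2
Step 2: GSM = 10.36 g / 0.0223 m^2 = 464.6 g/m^2

464.6 g/m^2


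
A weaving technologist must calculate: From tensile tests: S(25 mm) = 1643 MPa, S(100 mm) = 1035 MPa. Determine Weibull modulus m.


Formula: m = ln(L1/L2) / ln(S2/S1)
Step 1: ln(L1/L2) = ln(25/100) = -1.38629
Step 2: S2/S1 = 1035/1643 = 0.62995
Step 3: ln(S2/S1) = ln(0.62995) = -0.46211
Step 4: m = -1.38629 / -0.46211 = 3.00

3.00 (Weibull m)


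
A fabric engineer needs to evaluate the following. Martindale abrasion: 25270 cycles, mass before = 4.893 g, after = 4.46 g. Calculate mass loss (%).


Formula: Mass loss% = ((m_before - m_after) / m_before) * 100
Step 1: Mass loss = 4.893 - 4.46 = 0.433 g
Step 2: Ratio = 0.433 / 4.893 = 0.0884938
Step 3: Mass loss% = 0.0884938 * 100 = 8.84938% ≈ 8.85%

8.85%


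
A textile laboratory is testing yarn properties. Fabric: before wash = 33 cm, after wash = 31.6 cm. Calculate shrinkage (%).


Formula: Shrinkage% = ((L_before - L_after) / L_before) * 100
Step 1: Shrinkage = 33 - 31.6 = 1.4 cm
Step 2: Shrinkage% = (1.4 / 33) * 100
Step 3: Shrinkage% = 0.042424 * 100 = 4.2424% ≈ 4.2%

4.2%


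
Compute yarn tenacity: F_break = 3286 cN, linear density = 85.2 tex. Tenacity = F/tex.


Formula: Tenacity = Breaking force / Linear density
Tenacity = 3286 cN / 85.2 tex
Tenacity = 38.57 cN/tex

38.57 cN/tex


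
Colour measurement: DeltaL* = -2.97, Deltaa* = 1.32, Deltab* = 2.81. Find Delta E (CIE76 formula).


Formula: Delta E = sqrt(dL*^2 + da*^2 + db*^2)
Step 1: dL*^2 = (-2.97)^2 = 8.8209
Step 2: da*^2 = 1.32^2 = 1.7424
Step 3: db*^2 = 2.81^2 = 7.8961
Step 4: Sum = 8.8209 + 1.7424 + 7.8961 = 18.4594
Step 5: Delta E = sqrt(18.4594) = 4.3

4.3 Delta E


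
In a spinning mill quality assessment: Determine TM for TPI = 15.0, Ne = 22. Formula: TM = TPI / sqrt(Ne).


Formula: TM = TPI / sqrt(Ne)
Step 1: sqrt(Ne) = sqrt(22) = 4.6904
Step 2: TM = 15.0 / 4.6904 = 3.20

3.20 TM


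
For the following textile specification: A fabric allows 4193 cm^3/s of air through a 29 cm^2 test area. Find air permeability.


Formula: Air Permeability = Airflow / Test Area
AP = 4193 cm^3/s / 29 cm^2
AP = 144.6 cm^3/s/cm^2

144.6 cm^3/s/cm^2


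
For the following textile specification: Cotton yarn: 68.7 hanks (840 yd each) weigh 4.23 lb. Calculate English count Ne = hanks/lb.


Formula: Ne = hanks / mass_lb
Substituting: Ne = 68.7 / 4.23
Ne = 16.2

16.2 Ne


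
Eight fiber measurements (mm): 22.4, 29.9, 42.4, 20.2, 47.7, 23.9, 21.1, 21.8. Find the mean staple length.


Formula: Mean = sum of lengths / count
Sum = 22.4 + 29.9 + 42.4 + 20.2 + 47.7 + 23.9 + 21.1 + 21.8
Sum = 229.4 mm
Mean = 229.4 / 8 = 28.68 mm

28.68 mm


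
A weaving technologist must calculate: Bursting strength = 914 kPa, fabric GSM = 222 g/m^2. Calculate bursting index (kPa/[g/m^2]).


Formula: Bursting Index = Bursting Strength / Fabric GSM
BI = 914 kPa / 222 g/m^2
BI = 4.117 kPa/(g/m^2)

4.117 kPa/(g/m^2)


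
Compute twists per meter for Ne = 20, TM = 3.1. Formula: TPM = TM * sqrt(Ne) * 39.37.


Formula: TPM = TM * sqrt(Ne) * 39.37
Step 1: sqrt(Ne) = sqrt(20) = 4.4721
Step 2: TM * sqrt(Ne) = 3.1 * 4.4721 = 13.8635
Step 3: TPM = 13.8635 * 39.37 = 546 twists/m

546 twists/m


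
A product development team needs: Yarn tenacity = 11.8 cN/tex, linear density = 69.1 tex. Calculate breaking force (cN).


Formula: Breaking force = Tenacity * Linear density
F = 11.8 cN/tex * 69.1 tex
F = 815.38 cN

815.38 cN


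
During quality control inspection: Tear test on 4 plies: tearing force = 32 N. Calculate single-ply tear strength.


Formula: Per-ply strength = Total force / Number of plies
Per-ply = 32 N / 4
Per-ply = 8 N

8 N


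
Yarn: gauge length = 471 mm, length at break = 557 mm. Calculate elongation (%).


Formula: Elongation (%) = ((L_break - L0) / L0) * 100
Step 1: Extension = 557 - 471 = 86 mm
Step 2: Elongation = (86 / 471) * 100
Step 3: Elongation = 0.18259 * 100 = 18.259% ≈ 18.3%

18.3%


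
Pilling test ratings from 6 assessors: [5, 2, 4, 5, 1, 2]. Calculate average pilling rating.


Formula: Mean = sum / count
Sum = 5 + 2 + 4 + 5 + 1 + 2 = 19
Mean = 19 / 6 = 3.2

3.2


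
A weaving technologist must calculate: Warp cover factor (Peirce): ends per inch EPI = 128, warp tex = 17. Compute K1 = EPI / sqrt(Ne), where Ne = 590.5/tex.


Formula: K1 = EPI / sqrt(Ne), with Ne = 590.5 / tex_warp
Step 1: Ne = 590.5 / 17 = 34.735
Step 2: sqrt(Ne) = sqrt(34.735) = 5.8936
Step 3: K1 = 128 / 5.8936 = 21.7

21.7


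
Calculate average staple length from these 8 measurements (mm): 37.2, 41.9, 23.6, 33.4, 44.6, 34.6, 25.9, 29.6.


Formula: Mean = sum of lengths / count
Sum = 37.2 + 41.9 + 23.6 + 33.4 + 44.6 + 34.6 + 25.9 + 29.6
Sum = 270.8 mm
Mean = 270.8 / 8 = 33.85 mm

33.85 mm


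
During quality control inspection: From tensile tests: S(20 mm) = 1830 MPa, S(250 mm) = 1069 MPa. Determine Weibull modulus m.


Formula: m = ln(L1/L2) / ln(S2/S1)
Step 1: ln(L1/L2) = ln(20/250) = -2.52573
Step 2: S2/S1 = 1069/1830 = 0.58415
Step 3: ln(S2/S1) = ln(0.58415) = -0.53760
Step 4: m = -2.52573 / -0.53760 = 4.70

4.70 (Weibull m)


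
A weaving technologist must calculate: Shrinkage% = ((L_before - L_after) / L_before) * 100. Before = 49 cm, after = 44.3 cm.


Formula: Shrinkage% = ((L_before - L_after) / L_before) * 100
Step 1: Shrinkage = 49 - 44.3 = 4.7 cm
Step 2: Shrinkage% = (4.7 / 49) * 100
Step 3: Shrinkage% = 0.095918 * 100 = 9.5918% ≈ 9.6%

9.6%


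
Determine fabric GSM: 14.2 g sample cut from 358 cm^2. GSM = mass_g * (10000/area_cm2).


Formula: GSM = mass_g / area_m2
Step 1: Convert area: 358 cm^2 = 358 / 10000 = 0.0358 m^2
Step 2: GSM = 14.2 g / 0.0358 m^2 = 396.6 g/m^2

396.6 g/m^2


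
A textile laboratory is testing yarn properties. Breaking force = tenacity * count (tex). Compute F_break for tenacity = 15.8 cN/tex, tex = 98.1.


Formula: Breaking force = Tenacity * Linear density
F = 15.8 cN/tex * 98.1 tex
F = 1549.98 cN

1549.98 cN


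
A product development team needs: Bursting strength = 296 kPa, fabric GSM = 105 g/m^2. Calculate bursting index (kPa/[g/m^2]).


Formula: Bursting Index = Bursting Strength / Fabric GSM
BI = 296 kPa / 105 g/m^2
BI = 2.819 kPa/(g/m^2)

2.819 kPa/(g/m^2)


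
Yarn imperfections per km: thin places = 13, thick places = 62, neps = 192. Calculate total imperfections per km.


Formula: Total = thin places + thick places + neps
Total = 13 + 62 + 192
Total = 267 imperfections/km

267 imperfections/km


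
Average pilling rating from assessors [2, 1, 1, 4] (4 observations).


Formula: Mean = sum / count
Sum = 2 + 1 + 1 + 4 = 8
Mean = 8 / 4 = 2.0

2.0


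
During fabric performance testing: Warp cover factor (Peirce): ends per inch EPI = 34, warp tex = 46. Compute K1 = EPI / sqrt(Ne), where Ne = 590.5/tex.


Formula: K1 = EPI / sqrt(Ne), with Ne = 590.5 / tex_warp
Step 1: Ne = 590.5 / 46 = 12.837
Step 2: sqrt(Ne) = sqrt(12.837) = 3.5829
Step 3: K1 = 34 / 3.5829 = 9.5

9.5


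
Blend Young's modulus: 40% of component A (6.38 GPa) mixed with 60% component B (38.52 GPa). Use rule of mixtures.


Formula: Blend property = (fraction_A * property_A) + (fraction_B * property_B)
Step 1: Contribution A = 40/100 * 6.38 GPa = 2.552 GPa
Step 2: Contribution B = 60/100 * 38.52 GPa = 23.112 GPa
Step 3: Blend Young's modulus = 2.552 + 23.112 = 25.664 GPa

25.664 GPa


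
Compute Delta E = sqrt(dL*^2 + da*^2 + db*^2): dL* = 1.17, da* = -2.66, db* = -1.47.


Formula: Delta E = sqrt(dL*^2 + da*^2 + db*^2)
Step 1: dL*^2 = 1.17^2 = 1.3689
Step 2: da*^2 = (-2.66)^2 = 7.0756
Step 3: db*^2 = (-1.47)^2 = 2.1609
Step 4: Sum = 1.3689 + 7.0756 + 2.1609 = 10.6054
Step 5: Delta E = sqrt(10.6054) = 3.26

3.26 Delta E


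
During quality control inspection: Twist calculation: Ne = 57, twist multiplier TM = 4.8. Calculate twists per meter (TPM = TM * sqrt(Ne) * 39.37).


Formula: TPM = TM * sqrt(Ne) * 39.37
Step 1: sqrt(Ne) = sqrt(57) = 7.5498
Step 2: TM * sqrt(Ne) = 4.8 * 7.5498 = 36.239
Step 3: TPM = 36.239 * 39.37 = 1427 twists/m

1427 twists/m


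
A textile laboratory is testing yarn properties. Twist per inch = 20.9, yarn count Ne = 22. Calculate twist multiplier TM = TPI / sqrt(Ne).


Formula: TM = TPI / sqrt(Ne)
Step 1: sqrt(Ne) = sqrt(22) = 4.6904
Step 2: TM = 20.9 / 4.6904 = 4.46

4.46 TM


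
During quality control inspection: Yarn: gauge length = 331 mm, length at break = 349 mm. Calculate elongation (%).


Formula: Elongation (%) = ((L_break - L0) / L0) * 100
Step 1: Extension = 349 - 331 = 18 mm
Step 2: Elongation = (18 / 331) * 100
Step 3: Elongation = 0.054381 * 100 = 5.4381% ≈ 5.4%

5.4%


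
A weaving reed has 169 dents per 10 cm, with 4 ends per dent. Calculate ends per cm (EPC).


Formula: EPC = (dents per 10 cm * ends per dent) / 10
Step 1: Total ends per 10 cm = 169 * 4 = 676
Step 2: EPC = 676 / 10 = 67.6 ends/cm

67.6 ends/cm


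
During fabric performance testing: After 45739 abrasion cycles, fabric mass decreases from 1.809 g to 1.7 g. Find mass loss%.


Formula: Mass loss% = ((m_before - m_after) / m_before) * 100
Step 1: Mass loss = 1.809 - 1.7 = 0.109 g
Step 2: Ratio = 0.109 / 1.809 = 0.0602543
Step 3: Mass loss% = 0.0602543 * 100 = 6.02543% ≈ 6.03%

6.03%


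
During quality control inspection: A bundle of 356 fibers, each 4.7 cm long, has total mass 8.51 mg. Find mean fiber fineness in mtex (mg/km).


Formula: fineness (mtex) = mass (mg) / total length (km) = (mass_mg / total_length_m) * 1000
Step 1: Convert fiber length: 4.7 cm = 0.047 m
Step 2: Total fiber length = 356 * 0.047 = 16.732 m
Step 3: Linear density = 8.51 mg / 16.732 m = 0.5086 mg/m
Step 4: fineness = 0.5086 * 1000 = 508.6 mtex

508.6 mtex


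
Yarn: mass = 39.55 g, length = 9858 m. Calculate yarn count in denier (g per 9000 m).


Formula: den = (mass_g / length_m) * 9000
Substituting: den = (39.55 / 9858) * 9000
Intermediate: 39.55 / 9858 = 0.00401197 g/m
den = 0.00401197 * 9000 = 36.1 denier

36.1 denier


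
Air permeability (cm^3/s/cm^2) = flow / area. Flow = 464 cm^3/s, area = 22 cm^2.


Formula: Air Permeability = Airflow / Test Area
AP = 464 cm^3/s / 22 cm^2
AP = 21.1 cm^3/s/cm^2

21.1 cm^3/s/cm^2


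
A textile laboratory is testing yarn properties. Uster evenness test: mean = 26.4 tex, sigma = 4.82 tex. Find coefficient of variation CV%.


Formula: CV% = (standard deviation / mean) * 100
Step 1: Ratio = 4.82 / 26.4 = 0.182576
Step 2: CV% = 0.182576 * 100 = 18.2576% ≈ 18.3%

18.3%


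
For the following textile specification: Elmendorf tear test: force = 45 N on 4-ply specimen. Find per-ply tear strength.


Formula: Per-ply strength = Total force / Number of plies
Per-ply = 45 N / 4
Per-ply = 11.25 N

11.25 N


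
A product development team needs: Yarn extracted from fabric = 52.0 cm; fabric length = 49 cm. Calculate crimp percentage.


Formula: Crimp% = ((L_yarn - L_fabric) / L_fabric) * 100
Step 1: Extension = 52.0 - 49 = 3.0 cm
Step 2: Crimp% = (3.0 / 49) * 100
Step 3: Crimp% = 0.061224 * 100 = 6.1224% ≈ 6.1%

6.1%


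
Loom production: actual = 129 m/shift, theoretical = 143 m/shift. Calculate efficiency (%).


Formula: Efficiency% = (Actual output / Theoretical output) * 100
Efficiency% = (129 / 143) * 100
Efficiency% = 0.902098 * 100 = 90.2098% ≈ 90.2%

90.2%


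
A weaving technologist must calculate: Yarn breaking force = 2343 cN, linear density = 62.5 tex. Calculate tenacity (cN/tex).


Formula: Tenacity = Breaking force / Linear density
Tenacity = 2343 cN / 62.5 tex
Tenacity = 37.49 cN/tex

37.49 cN/tex


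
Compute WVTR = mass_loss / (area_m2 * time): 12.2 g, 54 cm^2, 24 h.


Formula: WVTR = mass_loss / (area * time)
Step 1: Convert area: 54 cm^2 = 0.0054 m^2
Step 2: WVTR = 12.2 g / (0.0054 m^2 * 24 h)
Step 3: WVTR = 12.2 / 0.1296 = 94.1 g/m^2/h

94.1 g/m^2/h


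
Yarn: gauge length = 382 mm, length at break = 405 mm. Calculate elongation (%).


Formula: Elongation (%) = ((L_break - L0) / L0) * 100
Step 1: Extension = 405 - 382 = 23 mm
Step 2: Elongation = (23 / 382) * 100
Step 3: Elongation = 0.060209 * 100 = 6.0209% ≈ 6.0%

6.0%


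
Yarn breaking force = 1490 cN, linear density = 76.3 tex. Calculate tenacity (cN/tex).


Formula: Tenacity = Breaking force / Linear density
Tenacity = 1490 cN / 76.3 tex
Tenacity = 19.53 cN/tex

19.53 cN/tex


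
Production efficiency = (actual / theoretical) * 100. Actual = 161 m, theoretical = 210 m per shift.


Formula: Efficiency% = (Actual output / Theoretical output) * 100
Efficiency% = (161 / 210) * 100
Efficiency% = 0.766667 * 100 = 76.6667% ≈ 76.7%

76.7%


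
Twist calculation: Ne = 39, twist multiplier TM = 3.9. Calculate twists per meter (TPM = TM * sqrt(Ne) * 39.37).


Formula: TPM = TM * sqrt(Ne) * 39.37
Step 1: sqrt(Ne) = sqrt(39) = 6.245
Step 2: TM * sqrt(Ne) = 3.9 * 6.245 = 24.3555
Step 3: TPM = 24.3555 * 39.37 = 959 twists/m

959 twists/m


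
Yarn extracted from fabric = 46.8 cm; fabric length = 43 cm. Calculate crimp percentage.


Formula: Crimp% = ((L_yarn - L_fabric) / L_fabric) * 100
Step 1: Extension = 46.8 - 43 = 3.8 cm
Step 2: Crimp% = (3.8 / 43) * 100
Step 3: Crimp% = 0.088372 * 100 = 8.8372% ≈ 8.8%

8.8%


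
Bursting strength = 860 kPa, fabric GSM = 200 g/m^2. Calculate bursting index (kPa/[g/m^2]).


Formula: Bursting Index = Bursting Strength / Fabric GSM
BI = 860 kPa / 200 g/m^2
BI = 4.300 kPa/(g/m^2)

4.300 kPa/(g/m^2)


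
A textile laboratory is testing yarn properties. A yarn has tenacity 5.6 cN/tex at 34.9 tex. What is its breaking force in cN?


Formula: Breaking force = Tenacity * Linear density
F = 5.6 cN/tex * 34.9 tex
F = 195.44 cN

195.44 cN


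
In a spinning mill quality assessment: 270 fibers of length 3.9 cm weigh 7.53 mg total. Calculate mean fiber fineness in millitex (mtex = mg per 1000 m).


Formula: fineness (mtex) = mass (mg) / total length (km) = (mass_mg / total_length_m) * 1000
Step 1: Convert fiber length: 3.9 cm = 0.039 m
Step 2: Total fiber length = 270 * 0.039 = 10.53 m
Step 3: Linear density = 7.53 mg / 10.53 m = 0.7151 mg/m
Step 4: fineness = 0.7151 * 1000 = 715.1 mtex

715.1 mtex


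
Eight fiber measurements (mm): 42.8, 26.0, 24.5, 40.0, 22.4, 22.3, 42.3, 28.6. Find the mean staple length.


Formula: Mean = sum of lengths / count
Sum = 42.8 + 26.0 + 24.5 + 40.0 + 22.4 + 22.3 + 42.3 + 28.6
Sum = 248.9 mm
Mean = 248.9 / 8 = 31.11 mm

31.11 mm


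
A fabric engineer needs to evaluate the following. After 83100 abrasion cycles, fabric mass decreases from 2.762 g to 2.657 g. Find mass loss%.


Formula: Mass loss% = ((m_before - m_after) / m_before) * 100
Step 1: Mass loss = 2.762 - 2.657 = 0.105 g
Step 2: Ratio = 0.105 / 2.762 = 0.0380159
Step 3: Mass loss% = 0.0380159 * 100 = 3.80159% ≈ 3.80%

3.80%


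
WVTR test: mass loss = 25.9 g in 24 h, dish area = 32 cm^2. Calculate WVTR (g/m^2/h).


Formula: WVTR = mass_loss / (area * time)
Step 1: Convert area: 32 cm^2 = 0.0032 m^2
Step 2: WVTR = 25.9 g / (0.0032 m^2 * 24 h)
Step 3: WVTR = 25.9 / 0.0768 = 337.2 g/m^2/h

337.2 g/m^2/h


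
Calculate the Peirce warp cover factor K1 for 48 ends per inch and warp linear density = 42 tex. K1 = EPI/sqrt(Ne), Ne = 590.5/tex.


Formula: K1 = EPI / sqrt(Ne), with Ne = 590.5 / tex_warp
Step 1: Ne = 590.5 / 42 = 14.06
Step 2: sqrt(Ne) = sqrt(14.06) = 3.7497
Step 3: K1 = 48 / 3.7497 = 12.8

12.8


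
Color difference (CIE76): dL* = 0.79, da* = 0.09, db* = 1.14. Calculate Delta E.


Formula: Delta E = sqrt(dL*^2 + da*^2 + db*^2)
Step 1: dL*^2 = 0.79^2 = 0.6241
Step 2: da*^2 = 0.09^2 = 0.0081
Step 3: db*^2 = 1.14^2 = 1.2996
Step 4: Sum = 0.6241 + 0.0081 + 1.2996 = 1.9318
Step 5: Delta E = sqrt(1.9318) = 1.39

1.39 Delta E


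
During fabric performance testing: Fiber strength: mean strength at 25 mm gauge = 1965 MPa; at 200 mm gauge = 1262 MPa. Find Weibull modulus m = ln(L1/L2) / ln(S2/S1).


Formula: m = ln(L1/L2) / ln(S2/S1)
Step 1: ln(L1/L2) = ln(25/200) = -2.07944
Step 2: S2/S1 = 1262/1965 = 0.64224
Step 3: ln(S2/S1) = ln(0.64224) = -0.44279
Step 4: m = -2.07944 / -0.44279 = 4.70

4.70 (Weibull m)
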